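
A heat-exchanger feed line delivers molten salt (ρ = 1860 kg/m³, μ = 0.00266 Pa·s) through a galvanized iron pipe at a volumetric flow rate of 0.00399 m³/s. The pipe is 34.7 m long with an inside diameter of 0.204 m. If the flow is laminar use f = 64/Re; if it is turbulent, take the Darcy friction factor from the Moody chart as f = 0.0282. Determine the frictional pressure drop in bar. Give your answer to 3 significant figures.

ΔP ≈ 6.65×10^-4 bar

Cross-sectional area A = πD²/4 = π(0.204)²/4 = 0.03269 m²; mean velocity V = Q/A = 0.00399/0.03269 = 0.1221 m/s.
Reynolds number Re = ρVD/μ = 1860 · 0.1221 · 0.204 / 0.00266 = 1.741e+04.
Re > 4000 → turbulent; use the Moody-chart value f = 0.0282.
Darcy-Weisbach: ΔP = f(L/D)(ρV²/2) = 0.0282·(34.7/0.204)·(1860·0.1221²/2) = 0.0282·170.1·13.86 = 66.48 Pa.
ΔP = 66.48 Pa = 6.65×10^-4 bar.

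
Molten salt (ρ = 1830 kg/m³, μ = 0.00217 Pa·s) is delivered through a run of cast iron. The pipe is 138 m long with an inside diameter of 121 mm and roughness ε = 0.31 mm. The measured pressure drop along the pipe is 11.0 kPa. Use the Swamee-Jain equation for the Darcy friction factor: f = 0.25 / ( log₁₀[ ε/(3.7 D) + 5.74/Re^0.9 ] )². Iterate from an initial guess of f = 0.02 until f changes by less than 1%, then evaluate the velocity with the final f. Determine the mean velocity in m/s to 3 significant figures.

V ≈ 0.619 m/s

Rearranging Darcy-Weisbach: V = √(2·ΔP·D/(f·L·ρ)). With ε/D = 0.00031/0.121 = 0.00256, iterate starting from f = 0.02:
  f = 0.02 → V = √(2·1.1e+04·0.121/(0.02·138·1830)) = 0.726 m/s; Re = ρVD/μ = 7.408e+04; f → 0.0272
  f = 0.0272 → V = 0.6225 m/s; Re = 6.352e+04; f → 0.0275
  f = 0.0275 → V = 0.6191 m/s; Re = 6.318e+04; f → 0.02751
Converged (Δf/f < 1%). With the final f = 0.02751: V = √(2·1.1e+04·0.121/(0.02751·138·1830)) = 0.619 m/s.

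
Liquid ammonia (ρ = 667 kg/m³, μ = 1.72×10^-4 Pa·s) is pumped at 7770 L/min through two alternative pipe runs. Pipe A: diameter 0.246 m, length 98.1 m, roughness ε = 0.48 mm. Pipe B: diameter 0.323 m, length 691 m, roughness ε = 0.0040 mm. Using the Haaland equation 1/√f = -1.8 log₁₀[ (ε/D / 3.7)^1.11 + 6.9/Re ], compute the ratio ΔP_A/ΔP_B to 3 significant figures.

ΔP_A/ΔP_B ≈ 1.21

Pipe A: V = Q/A = 0.1295/0.04753 = 2.725 m/s; Re = 2.599e+06; ε/D = 0.00195; Haaland → f = 0.02338; ΔP_A = f(L/D)(ρV²/2) = 2.308e+04 Pa.
Pipe B: V = Q/A = 0.1295/0.08194 = 1.58 m/s; Re = 1.98e+06; ε/D = 1.24e-05; Haaland → f = 0.01073; ΔP_B = f(L/D)(ρV²/2) = 1.911e+04 Pa.
ΔP_A/ΔP_B = 2.308e+04/1.911e+04 = 1.21.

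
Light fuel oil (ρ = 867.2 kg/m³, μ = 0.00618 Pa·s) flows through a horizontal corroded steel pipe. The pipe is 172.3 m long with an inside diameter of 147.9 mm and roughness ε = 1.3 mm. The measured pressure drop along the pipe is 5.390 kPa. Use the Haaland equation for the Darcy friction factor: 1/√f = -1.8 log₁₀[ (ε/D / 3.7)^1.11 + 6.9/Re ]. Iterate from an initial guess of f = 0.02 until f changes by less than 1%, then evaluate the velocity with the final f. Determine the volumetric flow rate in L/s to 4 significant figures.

Rearranging Darcy-Weisbach: V = √(2·ΔP·D/(f·L·ρ)). With ε/D = 0.0013/0.1479 = 0.00879, iterate starting from f = 0.02:
  f = 0.02 → V = √(2·5390·0.1479/(0.02·172.3·867.2)) = 0.7304 m/s; Re = ρVD/μ = 1.516e+04; f → 0.04007
  f = 0.04007 → V = 0.516 m/s; Re = 1.071e+04; f → 0.04144
  f = 0.04144 → V = 0.5074 m/s; Re = 1.053e+04; f → 0.04152
Converged (Δf/f < 1%). With the final f = 0.04152: V = √(2·5390·0.1479/(0.04152·172.3·867.2)) = 0.5069 m/s.
Q = V·A = 0.5069·(π/4·0.1479²) = 0.008709 m³/s = 8.709 L/s.

Q ≈ 8.709 L/s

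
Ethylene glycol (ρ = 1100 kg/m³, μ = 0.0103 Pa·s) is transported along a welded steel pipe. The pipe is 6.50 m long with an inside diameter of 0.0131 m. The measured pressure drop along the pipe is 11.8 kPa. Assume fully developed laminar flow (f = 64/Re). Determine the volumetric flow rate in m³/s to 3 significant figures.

For laminar flow, f = 64/Re with Re = ρVD/μ, so Darcy-Weisbach reduces to ΔP = 32μLV/D². Solving for V: V = ΔP·D²/(32μL) = 1.18e+04·(0.0131)²/(32·0.0103·6.5) = 0.9452 m/s.
Check: Re = ρVD/μ = 1100·0.9452·0.0131/0.0103 = 1322 < 2300, so the laminar assumption holds.
Q = V·A = 0.9452·(π/4·0.0131²) = 0.0001274 m³/s = 1.27×10^-4 m³/s.

Q ≈ 1.27×10^-4 m³/s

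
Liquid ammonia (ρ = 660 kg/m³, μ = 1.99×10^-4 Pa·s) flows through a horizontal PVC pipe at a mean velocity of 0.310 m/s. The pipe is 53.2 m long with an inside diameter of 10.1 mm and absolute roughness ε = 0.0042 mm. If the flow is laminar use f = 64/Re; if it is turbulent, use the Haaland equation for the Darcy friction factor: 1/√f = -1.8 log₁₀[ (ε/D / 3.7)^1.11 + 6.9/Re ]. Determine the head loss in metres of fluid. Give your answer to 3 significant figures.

h_f ≈ 0.802 m

Reynolds number Re = ρVD/μ = 660 · 0.31 · 0.0101 / 0.000199 = 1.038e+04.
Re > 4000 → turbulent. Relative roughness ε/D = 4.2e-06/0.0101 = 0.000416. Haaland: 1/√f = -1.8 log₁₀[(0.000416/3.7)^1.11 + 6.9/1.038e+04] = -1.8 log₁₀[4.13e-05 + 0.000664] = 5.672, so f = 0.03108.
Darcy-Weisbach: ΔP = f(L/D)(ρV²/2) = 0.03108·(53.2/0.0101)·(660·0.31²/2) = 0.03108·5267·31.71 = 5192 Pa.
Head loss h_f = ΔP/(ρg) = 5192/(660·9.81) = 0.802 m.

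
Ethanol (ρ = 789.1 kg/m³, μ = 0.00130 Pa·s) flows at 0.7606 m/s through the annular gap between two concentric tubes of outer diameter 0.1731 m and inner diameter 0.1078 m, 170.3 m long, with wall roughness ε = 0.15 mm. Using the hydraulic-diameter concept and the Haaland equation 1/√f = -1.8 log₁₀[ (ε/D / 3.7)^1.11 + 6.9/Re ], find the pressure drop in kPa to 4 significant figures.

ΔP ≈ 16.90 kPa

Hydraulic diameter D_h = 4A/P = D_o - D_i = 0.1731 - 0.1078 = 0.0653 m.
Re = ρVD_h/μ = 789.1·0.7606·0.0653/0.0013 = 3.015e+04.
ε/D_h = 0.00015/0.0653 = 0.0023; Haaland gives 1/√f = -1.8 log₁₀[0.000276+0.000229] = 5.935, so f = 0.02839.
ΔP = f(L/D_h)(ρV²/2) = 0.02839·170.3/0.0653·228.3 = 1.69e+04 Pa.
ΔP = 16.90 kPa.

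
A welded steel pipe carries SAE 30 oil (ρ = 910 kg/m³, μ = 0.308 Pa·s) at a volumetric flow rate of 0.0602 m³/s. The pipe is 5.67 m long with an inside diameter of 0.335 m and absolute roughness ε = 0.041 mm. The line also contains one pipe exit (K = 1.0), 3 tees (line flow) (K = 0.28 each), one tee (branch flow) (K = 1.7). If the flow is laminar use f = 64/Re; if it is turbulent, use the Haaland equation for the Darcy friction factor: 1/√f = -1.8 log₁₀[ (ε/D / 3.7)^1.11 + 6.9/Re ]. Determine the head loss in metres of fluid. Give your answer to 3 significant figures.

h_f ≈ 0.122 m

Cross-sectional area A = πD²/4 = π(0.335)²/4 = 0.08814 m²; mean velocity V = Q/A = 0.0602/0.08814 = 0.683 m/s.
Reynolds number Re = ρVD/μ = 910 · 0.683 · 0.335 / 0.308 = 676.
Re < 2300 → laminar flow, so f = 64/Re = 64/676 = 0.09467 (the turbulent correlation is not needed).
Total minor-loss coefficient ΣK = 1·1 + 3·0.28 + 1·1.7 = 3.54.
ΔP = [f·L/D + ΣK]·(ρV²/2) = [0.09467·5.67/0.335 + 3.54]·(910·0.683²/2) = [1.602 + 3.54]·212.2 = 1091 Pa.
Head loss h_f = ΔP/(ρg) = 1091/(910·9.81) = 0.122 m.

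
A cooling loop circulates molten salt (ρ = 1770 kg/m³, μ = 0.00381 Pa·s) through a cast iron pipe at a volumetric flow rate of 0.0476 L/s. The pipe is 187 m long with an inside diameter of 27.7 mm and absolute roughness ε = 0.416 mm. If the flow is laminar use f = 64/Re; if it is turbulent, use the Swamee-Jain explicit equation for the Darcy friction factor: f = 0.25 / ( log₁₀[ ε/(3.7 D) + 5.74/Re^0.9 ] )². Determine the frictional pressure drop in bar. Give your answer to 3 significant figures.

ΔP ≈ 0.0235 bar

Q = 0.0476 L/s = 0.0476/1000 = 4.76e-05 m³/s.
Cross-sectional area A = πD²/4 = π(0.0277)²/4 = 0.0006026 m²; mean velocity V = Q/A = 4.76e-05/0.0006026 = 0.07899 m/s.
Reynolds number Re = ρVD/μ = 1770 · 0.07899 · 0.0277 / 0.00381 = 1016.
Re < 2300 → laminar flow, so f = 64/Re = 64/1016 = 0.06296 (the turbulent correlation is not needed).
Darcy-Weisbach: ΔP = f(L/D)(ρV²/2) = 0.06296·(187/0.0277)·(1770·0.07899²/2) = 0.06296·6751·5.522 = 2347 Pa.
ΔP = 2347 Pa = 0.0235 bar.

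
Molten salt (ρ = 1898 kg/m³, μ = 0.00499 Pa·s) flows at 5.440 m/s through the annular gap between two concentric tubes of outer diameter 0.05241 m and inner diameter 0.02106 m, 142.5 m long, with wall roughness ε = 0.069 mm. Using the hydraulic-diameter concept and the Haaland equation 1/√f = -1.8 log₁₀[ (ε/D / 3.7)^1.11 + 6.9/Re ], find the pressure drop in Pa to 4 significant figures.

ΔP ≈ 3343000 Pa

Hydraulic diameter D_h = 4A/P = D_o - D_i = 0.05241 - 0.02106 = 0.03135 m.
Re = ρVD_h/μ = 1898·5.44·0.03135/0.00499 = 6.487e+04.
ε/D_h = 6.9e-05/0.03135 = 0.0022; Haaland gives 1/√f = -1.8 log₁₀[0.000263+0.000106] = 6.179, so f = 0.02619.
ΔP = f(L/D_h)(ρV²/2) = 0.02619·142.5/0.03135·2.808e+04 = 3.343e+06 Pa.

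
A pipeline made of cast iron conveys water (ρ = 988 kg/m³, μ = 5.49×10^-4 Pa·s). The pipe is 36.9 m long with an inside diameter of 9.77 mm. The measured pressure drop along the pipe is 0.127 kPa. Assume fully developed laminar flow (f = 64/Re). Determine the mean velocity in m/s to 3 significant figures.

V ≈ 0.0187 m/s

For laminar flow, f = 64/Re with Re = ρVD/μ, so Darcy-Weisbach reduces to ΔP = 32μLV/D². Solving for V: V = ΔP·D²/(32μL) = 127·(0.00977)²/(32·0.000549·36.9) = 0.0187 m/s.
Check: Re = ρVD/μ = 988·0.0187·0.00977/0.000549 = 328.8 < 2300, so the laminar assumption holds.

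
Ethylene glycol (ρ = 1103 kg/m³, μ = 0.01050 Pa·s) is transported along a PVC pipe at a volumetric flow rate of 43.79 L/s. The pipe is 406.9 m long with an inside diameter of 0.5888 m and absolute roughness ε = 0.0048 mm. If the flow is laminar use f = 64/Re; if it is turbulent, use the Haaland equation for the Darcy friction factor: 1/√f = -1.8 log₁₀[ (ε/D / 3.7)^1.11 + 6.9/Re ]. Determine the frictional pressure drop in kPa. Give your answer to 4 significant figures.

Q = 43.79 L/s = 43.79/1000 = 0.04379 m³/s.
Cross-sectional area A = πD²/4 = π(0.5888)²/4 = 0.2723 m²; mean velocity V = Q/A = 0.04379/0.2723 = 0.1608 m/s.
Reynolds number Re = ρVD/μ = 1103 · 0.1608 · 0.5888 / 0.0105 = 9947.
Re > 4000 → turbulent. Relative roughness ε/D = 4.8e-06/0.5888 = 8.15e-06. Haaland: 1/√f = -1.8 log₁₀[(8.15e-06/3.7)^1.11 + 6.9/9947] = -1.8 log₁₀[5.26e-07 + 0.000694] = 5.685, so f = 0.03094.
Darcy-Weisbach: ΔP = f(L/D)(ρV²/2) = 0.03094·(406.9/0.5888)·(1103·0.1608²/2) = 0.03094·691.1·14.26 = 305 Pa.
ΔP = 305 Pa = 0.3050 kPa.

ΔP ≈ 0.3050 kPa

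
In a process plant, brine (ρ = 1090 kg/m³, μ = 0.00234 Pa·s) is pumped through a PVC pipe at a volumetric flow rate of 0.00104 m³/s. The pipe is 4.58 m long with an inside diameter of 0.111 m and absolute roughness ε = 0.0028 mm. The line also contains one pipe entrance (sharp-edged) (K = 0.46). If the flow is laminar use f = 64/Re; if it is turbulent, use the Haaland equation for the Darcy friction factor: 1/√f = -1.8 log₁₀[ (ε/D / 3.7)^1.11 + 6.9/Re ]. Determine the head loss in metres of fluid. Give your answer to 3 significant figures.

Cross-sectional area A = πD²/4 = π(0.111)²/4 = 0.009677 m²; mean velocity V = Q/A = 0.00104/0.009677 = 0.1075 m/s.
Reynolds number Re = ρVD/μ = 1090 · 0.1075 · 0.111 / 0.00234 = 5557.
Re > 4000 → turbulent. Relative roughness ε/D = 2.8e-06/0.111 = 2.52e-05. Haaland: 1/√f = -1.8 log₁₀[(2.52e-05/3.7)^1.11 + 6.9/5557] = -1.8 log₁₀[1.84e-06 + 0.00124] = 5.23, so f = 0.03656.
Total minor-loss coefficient ΣK = 1·0.46 = 0.46.
ΔP = [f·L/D + ΣK]·(ρV²/2) = [0.03656·4.58/0.111 + 0.46]·(1090·0.1075²/2) = [1.509 + 0.46]·6.295 = 12.39 Pa.
Head loss h_f = ΔP/(ρg) = 12.39/(1090·9.81) = 0.00116 m.

h_f ≈ 0.00116 m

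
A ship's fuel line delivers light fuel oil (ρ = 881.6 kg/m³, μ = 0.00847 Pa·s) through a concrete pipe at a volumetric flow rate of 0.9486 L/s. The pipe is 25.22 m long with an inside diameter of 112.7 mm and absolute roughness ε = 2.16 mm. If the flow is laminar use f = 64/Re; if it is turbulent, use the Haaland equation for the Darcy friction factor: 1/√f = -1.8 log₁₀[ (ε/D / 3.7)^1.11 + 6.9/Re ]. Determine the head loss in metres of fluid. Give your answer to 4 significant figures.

h_f ≈ 0.005917 m

Q = 0.9486 L/s = 0.9486/1000 = 0.0009486 m³/s.
Cross-sectional area A = πD²/4 = π(0.1127)²/4 = 0.009976 m²; mean velocity V = Q/A = 0.0009486/0.009976 = 0.09509 m/s.
Reynolds number Re = ρVD/μ = 881.6 · 0.09509 · 0.1127 / 0.00847 = 1115.
Re < 2300 → laminar flow, so f = 64/Re = 64/1115 = 0.05737 (the turbulent correlation is not needed).
Darcy-Weisbach: ΔP = f(L/D)(ρV²/2) = 0.05737·(25.22/0.1127)·(881.6·0.09509²/2) = 0.05737·223.8·3.986 = 51.18 Pa.
Head loss h_f = ΔP/(ρg) = 51.18/(881.6·9.81) = 0.005917 m.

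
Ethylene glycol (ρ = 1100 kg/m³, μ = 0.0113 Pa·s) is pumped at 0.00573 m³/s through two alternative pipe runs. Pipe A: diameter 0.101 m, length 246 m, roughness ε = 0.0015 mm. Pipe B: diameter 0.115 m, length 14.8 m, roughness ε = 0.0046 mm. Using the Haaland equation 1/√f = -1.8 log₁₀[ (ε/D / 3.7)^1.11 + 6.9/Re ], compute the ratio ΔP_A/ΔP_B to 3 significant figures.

ΔP_A/ΔP_B ≈ 30.6

Pipe A: V = Q/A = 0.00573/0.008012 = 0.7152 m/s; Re = 7032; ε/D = 1.49e-05; Haaland → f = 0.03412; ΔP_A = f(L/D)(ρV²/2) = 2.338e+04 Pa.
Pipe B: V = Q/A = 0.00573/0.01039 = 0.5517 m/s; Re = 6176; ε/D = 4e-05; Haaland → f = 0.03545; ΔP_B = f(L/D)(ρV²/2) = 763.6 Pa.
ΔP_A/ΔP_B = 2.338e+04/763.6 = 30.6.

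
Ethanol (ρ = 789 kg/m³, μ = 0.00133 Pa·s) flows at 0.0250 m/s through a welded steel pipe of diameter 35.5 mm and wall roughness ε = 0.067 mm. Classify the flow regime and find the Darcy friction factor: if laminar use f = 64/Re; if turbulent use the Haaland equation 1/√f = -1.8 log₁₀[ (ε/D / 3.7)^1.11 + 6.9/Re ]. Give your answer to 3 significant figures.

Re = ρVD/μ = 789·0.025·0.0355/0.00133 = 526.5.
Re < 2300 → laminar, so f = 64/Re = 0.1216 (roughness is irrelevant in laminar flow).

f ≈ 0.122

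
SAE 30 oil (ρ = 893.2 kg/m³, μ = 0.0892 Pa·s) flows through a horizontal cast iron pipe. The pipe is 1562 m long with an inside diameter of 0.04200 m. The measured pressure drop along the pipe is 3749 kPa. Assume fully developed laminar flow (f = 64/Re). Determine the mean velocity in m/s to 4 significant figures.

For laminar flow, f = 64/Re with Re = ρVD/μ, so Darcy-Weisbach reduces to ΔP = 32μLV/D². Solving for V: V = ΔP·D²/(32μL) = 3.749e+06·(0.042)²/(32·0.0892·1562) = 1.483 m/s.
Check: Re = ρVD/μ = 893.2·1.483·0.042/0.0892 = 623.8 < 2300, so the laminar assumption holds.

V ≈ 1.483 m/s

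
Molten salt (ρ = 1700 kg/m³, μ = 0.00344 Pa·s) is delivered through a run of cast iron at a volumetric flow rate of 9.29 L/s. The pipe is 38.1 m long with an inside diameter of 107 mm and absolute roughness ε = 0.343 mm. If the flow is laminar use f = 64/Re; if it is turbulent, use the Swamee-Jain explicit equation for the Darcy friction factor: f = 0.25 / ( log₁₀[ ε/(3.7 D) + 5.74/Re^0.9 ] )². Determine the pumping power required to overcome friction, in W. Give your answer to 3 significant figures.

Q = 9.29 L/s = 9.29/1000 = 0.00929 m³/s.
Cross-sectional area A = πD²/4 = π(0.107)²/4 = 0.008992 m²; mean velocity V = Q/A = 0.00929/0.008992 = 1.033 m/s.
Reynolds number Re = ρVD/μ = 1700 · 1.033 · 0.107 / 0.00344 = 5.463e+04.
Re > 4000 → turbulent. Relative roughness ε/D = 0.000343/0.107 = 0.00321. Swamee-Jain: f = 0.25/(log₁₀[0.00321/3.7 + 5.74/5.463e+04^0.9])² = 0.25/(log₁₀[0.000866 + 0.000313])² = 0.25/(-2.928)² = 0.02915.
Darcy-Weisbach: ΔP = f(L/D)(ρV²/2) = 0.02915·(38.1/0.107)·(1700·1.033²/2) = 0.02915·356.1·907.3 = 9418 Pa.
Pumping power P = QΔP = 0.00929·9418 = 87.49 W = 87.5 W.

P ≈ 87.5 W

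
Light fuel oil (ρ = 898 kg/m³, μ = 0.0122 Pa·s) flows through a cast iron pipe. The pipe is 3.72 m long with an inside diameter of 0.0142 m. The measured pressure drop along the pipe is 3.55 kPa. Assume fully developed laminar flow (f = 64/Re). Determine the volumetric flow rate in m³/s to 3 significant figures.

Q ≈ 7.81×10^-5 m³/s

For laminar flow, f = 64/Re with Re = ρVD/μ, so Darcy-Weisbach reduces to ΔP = 32μLV/D². Solving for V: V = ΔP·D²/(32μL) = 3550·(0.0142)²/(32·0.0122·3.72) = 0.4929 m/s.
Check: Re = ρVD/μ = 898·0.4929·0.0142/0.0122 = 515.2 < 2300, so the laminar assumption holds.
Q = V·A = 0.4929·(π/4·0.0142²) = 7.806e-05 m³/s = 7.81×10^-5 m³/s.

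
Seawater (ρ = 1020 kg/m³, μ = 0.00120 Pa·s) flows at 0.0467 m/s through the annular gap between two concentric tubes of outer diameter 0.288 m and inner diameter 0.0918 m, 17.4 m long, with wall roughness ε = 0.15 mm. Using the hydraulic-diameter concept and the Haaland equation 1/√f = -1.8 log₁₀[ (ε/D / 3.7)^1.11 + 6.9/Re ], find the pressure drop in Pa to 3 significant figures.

Hydraulic diameter D_h = 4A/P = D_o - D_i = 0.288 - 0.0918 = 0.1962 m.
Re = ρVD_h/μ = 1020·0.0467·0.1962/0.0012 = 7788.
ε/D_h = 0.00015/0.1962 = 0.000765; Haaland gives 1/√f = -1.8 log₁₀[8.13e-05+0.000886] = 5.426, so f = 0.03396.
ΔP = f(L/D_h)(ρV²/2) = 0.03396·17.4/0.1962·1.112 = 3.35 Pa.

ΔP ≈ 3.35 Pa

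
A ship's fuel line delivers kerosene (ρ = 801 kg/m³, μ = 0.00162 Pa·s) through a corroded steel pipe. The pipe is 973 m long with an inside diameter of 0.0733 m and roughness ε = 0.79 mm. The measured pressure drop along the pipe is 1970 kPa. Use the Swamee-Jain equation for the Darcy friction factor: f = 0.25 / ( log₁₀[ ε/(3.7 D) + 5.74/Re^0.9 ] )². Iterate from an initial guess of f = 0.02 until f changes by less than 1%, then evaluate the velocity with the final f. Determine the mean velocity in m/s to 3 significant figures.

V ≈ 3.06 m/s

Rearranging Darcy-Weisbach: V = √(2·ΔP·D/(f·L·ρ)). With ε/D = 0.00079/0.0733 = 0.0108, iterate starting from f = 0.02:
  f = 0.02 → V = √(2·1.97e+06·0.0733/(0.02·973·801)) = 4.304 m/s; Re = ρVD/μ = 1.56e+05; f → 0.03943
  f = 0.03943 → V = 3.065 m/s; Re = 1.111e+05; f → 0.03963
Converged (Δf/f < 1%). With the final f = 0.03963: V = √(2·1.97e+06·0.0733/(0.03963·973·801)) = 3.058 m/s.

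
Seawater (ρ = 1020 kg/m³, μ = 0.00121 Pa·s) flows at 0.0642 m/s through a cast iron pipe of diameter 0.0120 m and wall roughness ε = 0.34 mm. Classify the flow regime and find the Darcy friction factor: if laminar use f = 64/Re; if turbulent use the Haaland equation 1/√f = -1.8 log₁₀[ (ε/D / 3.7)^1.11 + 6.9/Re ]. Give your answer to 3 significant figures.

Re = ρVD/μ = 1020·0.0642·0.012/0.00121 = 649.4.
Re < 2300 → laminar, so f = 64/Re = 0.09855 (roughness is irrelevant in laminar flow).

f ≈ 0.0985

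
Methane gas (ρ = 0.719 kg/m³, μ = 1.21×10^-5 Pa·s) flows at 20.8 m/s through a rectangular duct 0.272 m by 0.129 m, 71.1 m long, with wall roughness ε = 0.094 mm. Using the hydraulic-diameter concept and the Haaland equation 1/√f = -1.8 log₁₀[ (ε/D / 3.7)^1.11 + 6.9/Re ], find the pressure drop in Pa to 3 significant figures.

Hydraulic diameter D_h = 4A/P = 4·(0.272·0.129)/(2·(0.272+0.129)) = 0.1404/0.802 = 0.175 m.
Re = ρVD_h/μ = 0.719·20.8·0.175/1.21e-05 = 2.163e+05.
ε/D_h = 9.4e-05/0.175 = 0.000537; Haaland gives 1/√f = -1.8 log₁₀[5.49e-05+3.19e-05] = 7.311, so f = 0.01871.
ΔP = f(L/D_h)(ρV²/2) = 0.01871·71.1/0.175·155.5 = 1182 Pa.

ΔP ≈ 1180 Pa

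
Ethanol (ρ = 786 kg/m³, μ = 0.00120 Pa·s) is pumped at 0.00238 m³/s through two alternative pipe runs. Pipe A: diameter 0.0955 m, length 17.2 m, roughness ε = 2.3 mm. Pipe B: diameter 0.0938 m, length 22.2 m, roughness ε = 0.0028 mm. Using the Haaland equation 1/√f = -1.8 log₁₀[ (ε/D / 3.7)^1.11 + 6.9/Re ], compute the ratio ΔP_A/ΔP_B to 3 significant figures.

ΔP_A/ΔP_B ≈ 1.50

Pipe A: V = Q/A = 0.00238/0.007163 = 0.3323 m/s; Re = 2.078e+04; ε/D = 0.0241; Haaland → f = 0.05403; ΔP_A = f(L/D)(ρV²/2) = 422.2 Pa.
Pipe B: V = Q/A = 0.00238/0.00691 = 0.3444 m/s; Re = 2.116e+04; ε/D = 2.99e-05; Haaland → f = 0.02543; ΔP_B = f(L/D)(ρV²/2) = 280.6 Pa.
ΔP_A/ΔP_B = 422.2/280.6 = 1.50.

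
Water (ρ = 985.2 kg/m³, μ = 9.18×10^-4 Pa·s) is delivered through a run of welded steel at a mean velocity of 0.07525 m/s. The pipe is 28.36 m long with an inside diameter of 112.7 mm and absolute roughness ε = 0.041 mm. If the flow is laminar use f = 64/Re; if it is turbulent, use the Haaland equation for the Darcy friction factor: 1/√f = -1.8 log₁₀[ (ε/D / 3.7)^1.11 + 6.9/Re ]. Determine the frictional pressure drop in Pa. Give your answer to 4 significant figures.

ΔP ≈ 22.54 Pa

Reynolds number Re = ρVD/μ = 985.2 · 0.07525 · 0.1127 / 0.000918 = 9101.
Re > 4000 → turbulent. Relative roughness ε/D = 4.1e-05/0.1127 = 0.000364. Haaland: 1/√f = -1.8 log₁₀[(0.000364/3.7)^1.11 + 6.9/9101] = -1.8 log₁₀[3.56e-05 + 0.000758] = 5.581, so f = 0.03211.
Darcy-Weisbach: ΔP = f(L/D)(ρV²/2) = 0.03211·(28.36/0.1127)·(985.2·0.07525²/2) = 0.03211·251.6·2.789 = 22.54 Pa.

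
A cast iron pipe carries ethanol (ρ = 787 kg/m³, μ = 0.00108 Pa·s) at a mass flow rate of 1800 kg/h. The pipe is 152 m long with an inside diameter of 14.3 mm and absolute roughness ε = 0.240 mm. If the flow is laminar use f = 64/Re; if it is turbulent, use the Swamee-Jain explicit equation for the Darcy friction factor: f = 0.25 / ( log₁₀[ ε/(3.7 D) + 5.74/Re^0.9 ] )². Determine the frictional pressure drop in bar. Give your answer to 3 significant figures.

ΔP ≈ 30.8 bar

ṁ = 1800 kg/h = 1800/3600 = 0.5 kg/s.
A = πD²/4 = π(0.0143)²/4 = 0.0001606 m²; mean velocity V = ṁ/(ρA) = 0.5/(787 · 0.0001606) = 3.956 m/s.
Reynolds number Re = ρVD/μ = 787 · 3.956 · 0.0143 / 0.00108 = 4.122e+04.
Re > 4000 → turbulent. Relative roughness ε/D = 0.00024/0.0143 = 0.0168. Swamee-Jain: f = 0.25/(log₁₀[0.0168/3.7 + 5.74/4.122e+04^0.9])² = 0.25/(log₁₀[0.00454 + 0.000403])² = 0.25/(-2.306)² = 0.047.
Darcy-Weisbach: ΔP = f(L/D)(ρV²/2) = 0.047·(152/0.0143)·(787·3.956²/2) = 0.047·1.063e+04·6158 = 3.076e+06 Pa.
ΔP = 3.076e+06 Pa = 30.8 bar.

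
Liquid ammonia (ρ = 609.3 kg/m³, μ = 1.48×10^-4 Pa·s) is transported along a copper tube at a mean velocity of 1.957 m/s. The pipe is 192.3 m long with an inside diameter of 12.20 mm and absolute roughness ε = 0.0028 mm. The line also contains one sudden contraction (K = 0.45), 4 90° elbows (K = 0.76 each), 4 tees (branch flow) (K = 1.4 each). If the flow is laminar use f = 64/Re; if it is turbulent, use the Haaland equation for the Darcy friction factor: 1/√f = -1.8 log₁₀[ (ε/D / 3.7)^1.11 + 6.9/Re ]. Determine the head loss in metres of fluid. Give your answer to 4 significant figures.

h_f ≈ 60.01 m

Reynolds number Re = ρVD/μ = 609.3 · 1.957 · 0.0122 / 0.000148 = 9.829e+04.
Re > 4000 → turbulent. Relative roughness ε/D = 2.8e-06/0.0122 = 0.00023. Haaland: 1/√f = -1.8 log₁₀[(0.00023/3.7)^1.11 + 6.9/9.829e+04] = -1.8 log₁₀[2.14e-05 + 7.02e-05] = 7.269, so f = 0.01893.
Total minor-loss coefficient ΣK = 1·0.45 + 4·0.76 + 4·1.4 = 9.09.
ΔP = [f·L/D + ΣK]·(ρV²/2) = [0.01893·192.3/0.0122 + 9.09]·(609.3·1.957²/2) = [298.3 + 9.09]·1167 = 3.587e+05 Pa.
Head loss h_f = ΔP/(ρg) = 3.587e+05/(609.3·9.81) = 60.01 m.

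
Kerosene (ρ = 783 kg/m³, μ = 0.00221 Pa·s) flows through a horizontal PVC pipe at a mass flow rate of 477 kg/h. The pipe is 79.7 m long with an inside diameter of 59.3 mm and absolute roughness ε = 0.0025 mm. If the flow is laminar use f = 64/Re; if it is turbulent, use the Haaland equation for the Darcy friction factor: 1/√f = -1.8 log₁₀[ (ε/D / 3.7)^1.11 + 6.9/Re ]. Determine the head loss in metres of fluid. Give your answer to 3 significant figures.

h_f ≈ 0.0128 m

ṁ = 477 kg/h = 477/3600 = 0.1325 kg/s.
A = πD²/4 = π(0.0593)²/4 = 0.002762 m²; mean velocity V = ṁ/(ρA) = 0.1325/(783 · 0.002762) = 0.06127 m/s.
Reynolds number Re = ρVD/μ = 783 · 0.06127 · 0.0593 / 0.00221 = 1287.
Re < 2300 → laminar flow, so f = 64/Re = 64/1287 = 0.04972 (the turbulent correlation is not needed).
Darcy-Weisbach: ΔP = f(L/D)(ρV²/2) = 0.04972·(79.7/0.0593)·(783·0.06127²/2) = 0.04972·1344·1.47 = 98.21 Pa.
Head loss h_f = ΔP/(ρg) = 98.21/(783·9.81) = 0.0128 m.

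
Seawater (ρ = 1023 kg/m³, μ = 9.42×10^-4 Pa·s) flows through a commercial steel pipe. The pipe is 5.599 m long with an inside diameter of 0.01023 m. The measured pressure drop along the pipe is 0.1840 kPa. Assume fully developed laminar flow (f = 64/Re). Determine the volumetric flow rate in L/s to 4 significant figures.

For laminar flow, f = 64/Re with Re = ρVD/μ, so Darcy-Weisbach reduces to ΔP = 32μLV/D². Solving for V: V = ΔP·D²/(32μL) = 184·(0.01023)²/(32·0.000942·5.599) = 0.1141 m/s.
Check: Re = ρVD/μ = 1023·0.1141·0.01023/0.000942 = 1268 < 2300, so the laminar assumption holds.
Q = V·A = 0.1141·(π/4·0.01023²) = 9.378e-06 m³/s = 0.009378 L/s.

Q ≈ 0.009378 L/s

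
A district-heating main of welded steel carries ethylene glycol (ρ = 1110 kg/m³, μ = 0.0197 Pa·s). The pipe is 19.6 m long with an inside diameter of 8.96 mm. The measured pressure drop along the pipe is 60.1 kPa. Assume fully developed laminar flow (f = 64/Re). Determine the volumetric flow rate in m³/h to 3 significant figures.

Q ≈ 0.0886 m³/h

For laminar flow, f = 64/Re with Re = ρVD/μ, so Darcy-Weisbach reduces to ΔP = 32μLV/D². Solving for V: V = ΔP·D²/(32μL) = 6.01e+04·(0.00896)²/(32·0.0197·19.6) = 0.3905 m/s.
Check: Re = ρVD/μ = 1110·0.3905·0.00896/0.0197 = 197.1 < 2300, so the laminar assumption holds.
Q = V·A = 0.3905·(π/4·0.00896²) = 2.462e-05 m³/s = 0.0886 m³/h.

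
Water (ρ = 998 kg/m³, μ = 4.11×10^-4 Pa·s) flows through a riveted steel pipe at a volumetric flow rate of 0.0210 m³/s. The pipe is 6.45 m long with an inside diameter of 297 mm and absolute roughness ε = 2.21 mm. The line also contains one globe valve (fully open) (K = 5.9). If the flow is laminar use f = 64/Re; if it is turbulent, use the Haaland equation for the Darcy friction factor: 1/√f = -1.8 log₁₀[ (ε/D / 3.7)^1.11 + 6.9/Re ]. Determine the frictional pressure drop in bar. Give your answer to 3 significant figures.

Cross-sectional area A = πD²/4 = π(0.297)²/4 = 0.06928 m²; mean velocity V = Q/A = 0.021/0.06928 = 0.3031 m/s.
Reynolds number Re = ρVD/μ = 998 · 0.3031 · 0.297 / 0.000411 = 2.186e+05.
Re > 4000 → turbulent. Relative roughness ε/D = 0.00221/0.297 = 0.00744. Haaland: 1/√f = -1.8 log₁₀[(0.00744/3.7)^1.11 + 6.9/2.186e+05] = -1.8 log₁₀[0.00102 + 3.16e-05] = 5.364, so f = 0.03476.
Total minor-loss coefficient ΣK = 1·5.9 = 5.9.
ΔP = [f·L/D + ΣK]·(ρV²/2) = [0.03476·6.45/0.297 + 5.9]·(998·0.3031²/2) = [0.7548 + 5.9]·45.85 = 305.1 Pa.
ΔP = 305.1 Pa = 0.00305 bar.

ΔP ≈ 0.00305 bar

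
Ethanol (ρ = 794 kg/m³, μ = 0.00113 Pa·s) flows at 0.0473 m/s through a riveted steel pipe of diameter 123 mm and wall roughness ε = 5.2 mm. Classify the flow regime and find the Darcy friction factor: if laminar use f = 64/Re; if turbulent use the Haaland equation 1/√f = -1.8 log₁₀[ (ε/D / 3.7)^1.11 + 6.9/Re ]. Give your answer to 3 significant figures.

f ≈ 0.0726

Re = ρVD/μ = 794·0.0473·0.123/0.00113 = 4088.
Re > 4000 → turbulent. ε/D = 0.0052/0.123 = 0.0423; Haaland: 1/√f = -1.8 log₁₀[0.00699 + 0.00169] = 3.711, so f = 0.07261.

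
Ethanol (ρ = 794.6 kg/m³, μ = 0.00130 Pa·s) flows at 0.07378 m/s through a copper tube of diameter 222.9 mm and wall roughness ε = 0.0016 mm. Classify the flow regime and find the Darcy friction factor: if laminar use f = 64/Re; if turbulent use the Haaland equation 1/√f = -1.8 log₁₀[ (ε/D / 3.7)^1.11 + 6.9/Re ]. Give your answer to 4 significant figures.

Re = ρVD/μ = 794.6·0.07378·0.2229/0.0013 = 1.005e+04.
Re > 4000 → turbulent. ε/D = 1.6e-06/0.2229 = 7.18e-06; Haaland: 1/√f = -1.8 log₁₀[4.57e-07 + 0.000686] = 5.694, so f = 0.03085.

f ≈ 0.03085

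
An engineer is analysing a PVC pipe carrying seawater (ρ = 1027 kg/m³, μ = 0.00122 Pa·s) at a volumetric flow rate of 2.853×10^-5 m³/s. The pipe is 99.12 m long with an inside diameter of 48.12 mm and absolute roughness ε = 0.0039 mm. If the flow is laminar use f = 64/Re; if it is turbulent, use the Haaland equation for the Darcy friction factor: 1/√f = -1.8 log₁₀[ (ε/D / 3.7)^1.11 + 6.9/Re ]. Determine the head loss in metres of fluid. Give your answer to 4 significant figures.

Cross-sectional area A = πD²/4 = π(0.04812)²/4 = 0.001819 m²; mean velocity V = Q/A = 2.853e-05/0.001819 = 0.01569 m/s.
Reynolds number Re = ρVD/μ = 1027 · 0.01569 · 0.04812 / 0.00122 = 635.5.
Re < 2300 → laminar flow, so f = 64/Re = 64/635.5 = 0.1007 (the turbulent correlation is not needed).
Darcy-Weisbach: ΔP = f(L/D)(ρV²/2) = 0.1007·(99.12/0.04812)·(1027·0.01569²/2) = 0.1007·2060·0.1264 = 26.22 Pa.
Head loss h_f = ΔP/(ρg) = 26.22/(1027·9.81) = 0.002602 m.

h_f ≈ 0.002602 m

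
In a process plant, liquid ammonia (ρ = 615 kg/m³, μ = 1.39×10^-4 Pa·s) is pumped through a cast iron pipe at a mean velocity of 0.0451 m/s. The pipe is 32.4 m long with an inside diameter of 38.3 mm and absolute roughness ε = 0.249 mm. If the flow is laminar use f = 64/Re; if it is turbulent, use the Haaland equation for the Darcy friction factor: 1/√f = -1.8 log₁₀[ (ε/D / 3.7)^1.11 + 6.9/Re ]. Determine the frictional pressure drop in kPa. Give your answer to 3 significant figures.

ΔP ≈ 0.0216 kPa

Reynolds number Re = ρVD/μ = 615 · 0.0451 · 0.0383 / 0.000139 = 7643.
Re > 4000 → turbulent. Relative roughness ε/D = 0.000249/0.0383 = 0.0065. Haaland: 1/√f = -1.8 log₁₀[(0.0065/3.7)^1.11 + 6.9/7643] = -1.8 log₁₀[0.000874 + 0.000903] = 4.95, so f = 0.0408.
Darcy-Weisbach: ΔP = f(L/D)(ρV²/2) = 0.0408·(32.4/0.0383)·(615·0.0451²/2) = 0.0408·846·0.6255 = 21.59 Pa.
ΔP = 21.59 Pa = 0.0216 kPa.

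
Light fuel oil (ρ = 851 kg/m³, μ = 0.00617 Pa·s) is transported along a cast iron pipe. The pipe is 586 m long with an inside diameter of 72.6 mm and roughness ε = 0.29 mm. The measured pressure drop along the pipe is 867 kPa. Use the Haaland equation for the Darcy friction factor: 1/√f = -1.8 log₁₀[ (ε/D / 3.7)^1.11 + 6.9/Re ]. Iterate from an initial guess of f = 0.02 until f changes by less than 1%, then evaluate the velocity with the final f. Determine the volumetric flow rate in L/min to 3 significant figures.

Q ≈ 702 L/min

Rearranging Darcy-Weisbach: V = √(2·ΔP·D/(f·L·ρ)). With ε/D = 0.00029/0.0726 = 0.00399, iterate starting from f = 0.02:
  f = 0.02 → V = √(2·8.67e+05·0.0726/(0.02·586·851)) = 3.553 m/s; Re = ρVD/μ = 3.558e+04; f → 0.03105
  f = 0.03105 → V = 2.851 m/s; Re = 2.855e+04; f → 0.03162
  f = 0.03162 → V = 2.826 m/s; Re = 2.829e+04; f → 0.03164
Converged (Δf/f < 1%). With the final f = 0.03164: V = √(2·8.67e+05·0.0726/(0.03164·586·851)) = 2.825 m/s.
Q = V·A = 2.825·(π/4·0.0726²) = 0.01169 m³/s = 702 L/min.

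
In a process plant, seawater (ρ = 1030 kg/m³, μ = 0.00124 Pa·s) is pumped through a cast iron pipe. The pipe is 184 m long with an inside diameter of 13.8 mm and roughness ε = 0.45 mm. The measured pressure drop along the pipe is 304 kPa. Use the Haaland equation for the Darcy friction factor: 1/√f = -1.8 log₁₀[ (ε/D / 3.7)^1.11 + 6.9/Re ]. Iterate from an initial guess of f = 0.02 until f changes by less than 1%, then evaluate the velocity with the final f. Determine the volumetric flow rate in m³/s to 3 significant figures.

Q ≈ 1.26×10^-4 m³/s

Rearranging Darcy-Weisbach: V = √(2·ΔP·D/(f·L·ρ)). With ε/D = 0.00045/0.0138 = 0.0326, iterate starting from f = 0.02:
  f = 0.02 → V = √(2·3.04e+05·0.0138/(0.02·184·1030)) = 1.488 m/s; Re = ρVD/μ = 1.705e+04; f → 0.06104
  f = 0.06104 → V = 0.8516 m/s; Re = 9762; f → 0.06229
  f = 0.06229 → V = 0.843 m/s; Re = 9664; f → 0.06232
Converged (Δf/f < 1%). With the final f = 0.06232: V = √(2·3.04e+05·0.0138/(0.06232·184·1030)) = 0.8428 m/s.
Q = V·A = 0.8428·(π/4·0.0138²) = 0.0001261 m³/s = 1.26×10^-4 m³/s.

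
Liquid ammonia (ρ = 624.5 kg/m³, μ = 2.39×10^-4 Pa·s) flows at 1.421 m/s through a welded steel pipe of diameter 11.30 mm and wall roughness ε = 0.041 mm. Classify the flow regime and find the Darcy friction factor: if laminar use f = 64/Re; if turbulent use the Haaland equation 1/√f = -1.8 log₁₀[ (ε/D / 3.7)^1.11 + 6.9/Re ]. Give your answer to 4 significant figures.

f ≈ 0.03003

Re = ρVD/μ = 624.5·1.421·0.0113/0.000239 = 4.196e+04.
Re > 4000 → turbulent. ε/D = 4.1e-05/0.0113 = 0.00363; Haaland: 1/√f = -1.8 log₁₀[0.000458 + 0.000164] = 5.771, so f = 0.03003.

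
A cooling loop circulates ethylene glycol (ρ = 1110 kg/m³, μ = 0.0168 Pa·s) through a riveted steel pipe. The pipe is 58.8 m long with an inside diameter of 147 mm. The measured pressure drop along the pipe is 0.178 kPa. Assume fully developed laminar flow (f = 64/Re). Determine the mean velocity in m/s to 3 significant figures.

V ≈ 0.122 m/s

For laminar flow, f = 64/Re with Re = ρVD/μ, so Darcy-Weisbach reduces to ΔP = 32μLV/D². Solving for V: V = ΔP·D²/(32μL) = 178·(0.147)²/(32·0.0168·58.8) = 0.1217 m/s.
Check: Re = ρVD/μ = 1110·0.1217·0.147/0.0168 = 1182 < 2300, so the laminar assumption holds.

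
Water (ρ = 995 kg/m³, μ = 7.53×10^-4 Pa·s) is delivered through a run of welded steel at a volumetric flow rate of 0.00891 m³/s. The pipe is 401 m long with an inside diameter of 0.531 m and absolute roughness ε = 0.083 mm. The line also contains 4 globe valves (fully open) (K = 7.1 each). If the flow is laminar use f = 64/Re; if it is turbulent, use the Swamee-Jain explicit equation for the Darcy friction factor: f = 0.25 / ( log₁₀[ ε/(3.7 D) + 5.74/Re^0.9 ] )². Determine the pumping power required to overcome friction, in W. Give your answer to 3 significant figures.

Cross-sectional area A = πD²/4 = π(0.531)²/4 = 0.2215 m²; mean velocity V = Q/A = 0.00891/0.2215 = 0.04023 m/s.
Reynolds number Re = ρVD/μ = 995 · 0.04023 · 0.531 / 0.000753 = 2.823e+04.
Re > 4000 → turbulent. Relative roughness ε/D = 8.3e-05/0.531 = 0.000156. Swamee-Jain: f = 0.25/(log₁₀[0.000156/3.7 + 5.74/2.823e+04^0.9])² = 0.25/(log₁₀[4.22e-05 + 0.000567])² = 0.25/(-3.216)² = 0.02418.
Total minor-loss coefficient ΣK = 4·7.1 = 28.4.
ΔP = [f·L/D + ΣK]·(ρV²/2) = [0.02418·401/0.531 + 28.4]·(995·0.04023²/2) = [18.26 + 28.4]·0.8054 = 37.58 Pa.
Pumping power P = QΔP = 0.00891·37.58 = 0.3348 W = 0.335 W.

P ≈ 0.335 W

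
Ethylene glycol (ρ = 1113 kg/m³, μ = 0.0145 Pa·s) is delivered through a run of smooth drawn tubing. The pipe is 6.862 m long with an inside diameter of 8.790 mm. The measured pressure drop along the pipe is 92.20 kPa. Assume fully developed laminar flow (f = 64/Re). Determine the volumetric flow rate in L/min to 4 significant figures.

Q ≈ 8.146 L/min

For laminar flow, f = 64/Re with Re = ρVD/μ, so Darcy-Weisbach reduces to ΔP = 32μLV/D². Solving for V: V = ΔP·D²/(32μL) = 9.22e+04·(0.00879)²/(32·0.0145·6.862) = 2.237 m/s.
Check: Re = ρVD/μ = 1113·2.237·0.00879/0.0145 = 1510 < 2300, so the laminar assumption holds.
Q = V·A = 2.237·(π/4·0.00879²) = 0.0001358 m³/s = 8.146 L/min.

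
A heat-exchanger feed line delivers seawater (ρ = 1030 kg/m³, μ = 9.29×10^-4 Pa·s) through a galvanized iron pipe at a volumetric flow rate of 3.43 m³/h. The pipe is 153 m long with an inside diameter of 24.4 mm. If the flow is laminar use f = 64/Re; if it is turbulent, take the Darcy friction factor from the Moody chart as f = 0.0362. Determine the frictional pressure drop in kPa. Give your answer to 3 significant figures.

Q = 3.43 m³/h = 3.43/3600 = 0.0009528 m³/s.
Cross-sectional area A = πD²/4 = π(0.0244)²/4 = 0.0004676 m²; mean velocity V = Q/A = 0.0009528/0.0004676 = 2.038 m/s.
Reynolds number Re = ρVD/μ = 1030 · 2.038 · 0.0244 / 0.000929 = 5.512e+04.
Re > 4000 → turbulent; use the Moody-chart value f = 0.0362.
Darcy-Weisbach: ΔP = f(L/D)(ρV²/2) = 0.0362·(153/0.0244)·(1030·2.038²/2) = 0.0362·6270·2138 = 4.854e+05 Pa.
ΔP = 4.854e+05 Pa = 485 kPa.

ΔP ≈ 485 kPa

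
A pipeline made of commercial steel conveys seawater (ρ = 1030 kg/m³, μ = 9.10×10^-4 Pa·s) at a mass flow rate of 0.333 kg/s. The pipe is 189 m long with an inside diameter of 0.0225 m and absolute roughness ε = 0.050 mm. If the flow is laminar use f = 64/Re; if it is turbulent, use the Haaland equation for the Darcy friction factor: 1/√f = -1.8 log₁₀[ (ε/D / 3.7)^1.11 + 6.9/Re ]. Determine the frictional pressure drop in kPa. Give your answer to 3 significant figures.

A = πD²/4 = π(0.0225)²/4 = 0.0003976 m²; mean velocity V = ṁ/(ρA) = 0.333/(1030 · 0.0003976) = 0.8131 m/s.
Reynolds number Re = ρVD/μ = 1030 · 0.8131 · 0.0225 / 0.00091 = 2.071e+04.
Re > 4000 → turbulent. Relative roughness ε/D = 5e-05/0.0225 = 0.00222. Haaland: 1/√f = -1.8 log₁₀[(0.00222/3.7)^1.11 + 6.9/2.071e+04] = -1.8 log₁₀[0.000266 + 0.000333] = 5.801, so f = 0.02972.
Darcy-Weisbach: ΔP = f(L/D)(ρV²/2) = 0.02972·(189/0.0225)·(1030·0.8131²/2) = 0.02972·8400·340.5 = 8.5e+04 Pa.
ΔP = 8.5e+04 Pa = 85.0 kPa.

ΔP ≈ 85.0 kPa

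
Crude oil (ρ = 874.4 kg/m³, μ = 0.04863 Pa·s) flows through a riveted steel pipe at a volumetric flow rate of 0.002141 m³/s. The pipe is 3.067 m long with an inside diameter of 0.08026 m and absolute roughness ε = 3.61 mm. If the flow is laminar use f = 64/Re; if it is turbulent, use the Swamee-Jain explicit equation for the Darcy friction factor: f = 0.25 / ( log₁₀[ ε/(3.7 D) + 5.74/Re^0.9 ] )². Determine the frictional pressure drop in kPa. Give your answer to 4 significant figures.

Cross-sectional area A = πD²/4 = π(0.08026)²/4 = 0.005059 m²; mean velocity V = Q/A = 0.002141/0.005059 = 0.4232 m/s.
Reynolds number Re = ρVD/μ = 874.4 · 0.4232 · 0.08026 / 0.0486 = 610.7.
Re < 2300 → laminar flow, so f = 64/Re = 64/610.7 = 0.1048 (the turbulent correlation is not needed).
Darcy-Weisbach: ΔP = f(L/D)(ρV²/2) = 0.1048·(3.067/0.08026)·(874.4·0.4232²/2) = 0.1048·38.21·78.3 = 313.5 Pa.
ΔP = 313.5 Pa = 0.3135 kPa.

ΔP ≈ 0.3135 kPa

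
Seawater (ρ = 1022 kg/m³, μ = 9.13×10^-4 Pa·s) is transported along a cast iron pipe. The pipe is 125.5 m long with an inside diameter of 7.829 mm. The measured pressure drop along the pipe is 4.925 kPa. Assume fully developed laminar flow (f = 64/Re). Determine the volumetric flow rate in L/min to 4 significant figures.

For laminar flow, f = 64/Re with Re = ρVD/μ, so Darcy-Weisbach reduces to ΔP = 32μLV/D². Solving for V: V = ΔP·D²/(32μL) = 4925·(0.007829)²/(32·0.000913·125.5) = 0.08233 m/s.
Check: Re = ρVD/μ = 1022·0.08233·0.007829/0.000913 = 721.5 < 2300, so the laminar assumption holds.
Q = V·A = 0.08233·(π/4·0.007829²) = 3.963e-06 m³/s = 0.2378 L/min.

Q ≈ 0.2378 L/min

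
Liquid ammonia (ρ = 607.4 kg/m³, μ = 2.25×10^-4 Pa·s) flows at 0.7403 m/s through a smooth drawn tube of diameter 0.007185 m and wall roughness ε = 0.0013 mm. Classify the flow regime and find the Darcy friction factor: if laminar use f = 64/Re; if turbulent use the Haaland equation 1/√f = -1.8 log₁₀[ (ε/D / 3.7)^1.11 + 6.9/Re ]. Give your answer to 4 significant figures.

f ≈ 0.02828

Re = ρVD/μ = 607.4·0.7403·0.007185/0.000225 = 1.436e+04.
Re > 4000 → turbulent. ε/D = 1.3e-06/0.007185 = 0.000181; Haaland: 1/√f = -1.8 log₁₀[1.64e-05 + 0.000481] = 5.947, so f = 0.02828.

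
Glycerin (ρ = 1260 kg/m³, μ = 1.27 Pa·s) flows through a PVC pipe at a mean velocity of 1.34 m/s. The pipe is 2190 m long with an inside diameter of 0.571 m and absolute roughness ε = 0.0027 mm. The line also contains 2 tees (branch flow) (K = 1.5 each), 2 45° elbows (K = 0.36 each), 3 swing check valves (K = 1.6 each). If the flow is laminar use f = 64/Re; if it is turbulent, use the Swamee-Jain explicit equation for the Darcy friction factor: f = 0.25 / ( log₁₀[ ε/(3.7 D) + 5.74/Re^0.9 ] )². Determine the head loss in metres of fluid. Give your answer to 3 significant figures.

Reynolds number Re = ρVD/μ = 1260 · 1.34 · 0.571 / 1.27 = 759.1.
Re < 2300 → laminar flow, so f = 64/Re = 64/759.1 = 0.08431 (the turbulent correlation is not needed).
Total minor-loss coefficient ΣK = 2·1.5 + 2·0.36 + 3·1.6 = 8.52.
ΔP = [f·L/D + ΣK]·(ρV²/2) = [0.08431·2190/0.571 + 8.52]·(1260·1.34²/2) = [323.4 + 8.52]·1131 = 3.754e+05 Pa.
Head loss h_f = ΔP/(ρg) = 3.754e+05/(1260·9.81) = 30.4 m.

h_f ≈ 30.4 m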